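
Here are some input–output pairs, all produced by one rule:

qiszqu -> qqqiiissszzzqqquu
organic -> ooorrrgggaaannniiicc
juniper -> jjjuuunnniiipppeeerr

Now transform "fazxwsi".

In each case the input is transformed by: repeat every character 3 times, then delete the last character.
Applying both steps to "fazxwsi": "fffaaazzzxxxwwwsssiii", then "fffaaazzzxxxwwwsssii".

fffaaazzzxxxwwwsssii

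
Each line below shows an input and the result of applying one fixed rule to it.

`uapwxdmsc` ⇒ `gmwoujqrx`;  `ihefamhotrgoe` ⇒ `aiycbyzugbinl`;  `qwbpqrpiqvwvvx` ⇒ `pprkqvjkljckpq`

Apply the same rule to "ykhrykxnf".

rhzseblse

Each output is the input with this applied: shift every letter 6 places backward in the alphabet (wrapping around), then move the last 3 characters to the front (rotate right by 3).
On "ykhrykxnf": the first step gives "seblserhz", and the second then gives "rhzseblse".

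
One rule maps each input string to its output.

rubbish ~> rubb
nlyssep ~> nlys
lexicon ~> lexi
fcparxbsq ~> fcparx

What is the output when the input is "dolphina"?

Looking at the pairs, the operation is to delete the last 3 characters.
For "dolphina" the result is "dolph".

dolph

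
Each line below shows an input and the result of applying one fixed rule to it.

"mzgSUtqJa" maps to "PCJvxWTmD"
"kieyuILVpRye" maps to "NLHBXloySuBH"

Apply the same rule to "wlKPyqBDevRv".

ZOnsBTegHYuY

In each case the input is transformed by: shift every letter 3 places forward in the alphabet (wrapping around), then flip the case of every letter.
Working it through for "wlKPyqBDevRv": intermediate "zoNSbtEGhyUy", final "ZOnsBTegHYuY".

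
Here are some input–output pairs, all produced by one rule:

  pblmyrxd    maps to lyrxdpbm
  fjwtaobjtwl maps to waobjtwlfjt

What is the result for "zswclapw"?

Each output is the input with this applied: move the first 3 characters to the end (rotate left by 3), then swap the first and last characters.
On "zswclapw": the first step gives "clapwzsw", and the second then gives "wlapwzsc".

wlapwzsc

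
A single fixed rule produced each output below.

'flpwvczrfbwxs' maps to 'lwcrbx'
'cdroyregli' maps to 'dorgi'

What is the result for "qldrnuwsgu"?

The rule is to keep every other character starting from the second (positions 2nd, 4th, 6th, ...).
So "qldrnuwsgu" becomes "lrusu".

lrusu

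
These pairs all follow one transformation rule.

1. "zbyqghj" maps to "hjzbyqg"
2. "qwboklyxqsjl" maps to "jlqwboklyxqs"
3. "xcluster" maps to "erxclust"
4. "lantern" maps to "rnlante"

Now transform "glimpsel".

elglimps

The transformation: move the last 2 characters to the front (rotate right by 2).
Doing the same to "glimpsel": "elglimps".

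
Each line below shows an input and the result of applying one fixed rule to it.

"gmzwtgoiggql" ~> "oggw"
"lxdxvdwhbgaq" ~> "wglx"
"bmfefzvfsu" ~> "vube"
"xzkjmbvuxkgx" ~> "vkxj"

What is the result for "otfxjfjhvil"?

The rule is to keep one character in every 3, starting at position 1 (positions 1st, 4th, 7th, ...), then swap the front and back halves of the string.
For "otfxjfjhvil" the result is "jiox".

jiox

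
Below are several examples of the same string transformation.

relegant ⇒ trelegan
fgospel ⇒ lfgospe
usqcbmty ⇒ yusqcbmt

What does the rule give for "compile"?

The rule is to move the last character to the front.
Doing the same to "compile": "ecompil".

ecompil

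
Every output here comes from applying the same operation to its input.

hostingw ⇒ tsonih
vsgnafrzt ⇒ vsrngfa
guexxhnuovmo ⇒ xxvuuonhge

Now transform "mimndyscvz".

Looking at the pairs, the operation is to delete the last 2 characters, then sort the characters into reverse alphabetical order.
For "mimndyscvz" the result is "ysnmmidc".

ysnmmidc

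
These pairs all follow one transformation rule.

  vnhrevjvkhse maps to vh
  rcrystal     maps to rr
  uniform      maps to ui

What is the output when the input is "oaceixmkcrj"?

Looking at the pairs, the operation is to keep every other character starting from the first (positions 1st, 3rd, 5th, ...), then keep only the first 2 characters.
Applying both steps to "oaceixmkcrj": "ocimcj", then "oc".

oc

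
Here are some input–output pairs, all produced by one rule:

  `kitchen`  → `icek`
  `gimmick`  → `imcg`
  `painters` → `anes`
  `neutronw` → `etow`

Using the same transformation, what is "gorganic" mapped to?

Each output is the input with this applied: move the first character to the end, then keep every other character starting from the first (positions 1st, 3rd, 5th, ...).
For "gorganic", step one produces "organicg"; step two turns that into "ognc".
(Check on "neutronw": → "eutronwn" → "etow" ✓)

ognc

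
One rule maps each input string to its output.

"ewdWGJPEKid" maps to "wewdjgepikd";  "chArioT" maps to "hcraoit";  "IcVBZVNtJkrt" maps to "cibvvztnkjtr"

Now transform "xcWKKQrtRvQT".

cxkwqktrvrtq

The transformation: swap each adjacent pair of characters (1↔2, 3↔4, ...), then convert every letter to lowercase.
For "xcWKKQrtRvQT", step one produces "cxKWQKtrvRTQ"; step two turns that into "cxkwqktrvrtq".
(Check on "chArioT": → "hcrAoiT" → "hcraoit" ✓)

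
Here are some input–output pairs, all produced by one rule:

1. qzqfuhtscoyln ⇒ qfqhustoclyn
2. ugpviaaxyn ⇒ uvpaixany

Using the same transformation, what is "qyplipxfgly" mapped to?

The rule is to swap each adjacent pair of characters (1↔2, 3↔4, ...), then delete the first character.
Doing the same to "qyplipxfgly": "qlppifxlgy".

qlppifxlgy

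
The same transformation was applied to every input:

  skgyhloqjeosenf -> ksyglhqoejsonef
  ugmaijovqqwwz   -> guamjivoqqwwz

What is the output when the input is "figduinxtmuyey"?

ifdgiuxnmtyuye

The rule is to swap each adjacent pair of characters (1↔2, 3↔4, ...).
For "figduinxtmuyey" the result is "ifdgiuxnmtyuye".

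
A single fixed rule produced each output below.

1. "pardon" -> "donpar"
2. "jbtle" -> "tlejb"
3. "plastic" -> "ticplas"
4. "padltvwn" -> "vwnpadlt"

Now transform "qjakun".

kunqja

The transformation: move the last 3 characters to the front (rotate right by 3).
For "qjakun" the result is "kunqja".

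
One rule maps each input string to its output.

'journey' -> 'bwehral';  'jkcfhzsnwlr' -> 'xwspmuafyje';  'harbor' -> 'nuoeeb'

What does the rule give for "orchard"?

The rule is to shift every letter 13 places forward in the alphabet (wrapping around) — i.e. ROT13, then swap each adjacent pair of characters (1↔2, 3↔4, ...).
"orchard" → "bepuneq" → "ebupenq".

ebupenq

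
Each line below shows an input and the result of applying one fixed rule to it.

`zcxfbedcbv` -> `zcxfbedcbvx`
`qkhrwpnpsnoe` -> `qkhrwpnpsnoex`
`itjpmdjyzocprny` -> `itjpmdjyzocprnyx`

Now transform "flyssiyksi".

Looking at the pairs, the operation is to append "x".
Doing the same to "flyssiyksi": "flyssiyksix".

flyssiyksix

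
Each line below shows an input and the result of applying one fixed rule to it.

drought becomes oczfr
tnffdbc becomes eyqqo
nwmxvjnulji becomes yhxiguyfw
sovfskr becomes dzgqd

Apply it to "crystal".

Each output is the input with this applied: delete the last 2 characters, then shift every letter 11 places forward in the alphabet (wrapping around).
Doing the same to "crystal": "ncjde".
(Check on "sovfskr": → "sovfs" → "dzgqd" ✓)

ncjde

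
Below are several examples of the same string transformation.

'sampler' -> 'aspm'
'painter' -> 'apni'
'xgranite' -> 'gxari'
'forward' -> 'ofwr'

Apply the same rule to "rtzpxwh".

The rule is to swap each adjacent pair of characters (1↔2, 3↔4, ...), then delete the last 3 characters.
On "rtzpxwh": the first step gives "trpzwxh", and the second then gives "trpz".
(Check on "xgranite": → "gxarinet" → "gxari" ✓)

trpz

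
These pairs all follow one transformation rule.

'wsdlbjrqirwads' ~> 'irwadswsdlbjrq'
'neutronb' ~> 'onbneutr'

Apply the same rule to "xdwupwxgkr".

xgkrxdwupw

Rule — move the first character to the end, then swap the front and back halves of the string.
Starting from "xdwupwxgkr": after the first operation, "dwupwxgkrx"; after the second, "xgkrxdwupw".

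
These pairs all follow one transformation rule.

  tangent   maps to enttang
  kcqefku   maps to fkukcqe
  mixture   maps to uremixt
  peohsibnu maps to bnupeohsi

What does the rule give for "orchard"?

In each case the input is transformed by: move the last 3 characters to the front (rotate right by 3).
On "orchard" that produces "ardorch".

ardorch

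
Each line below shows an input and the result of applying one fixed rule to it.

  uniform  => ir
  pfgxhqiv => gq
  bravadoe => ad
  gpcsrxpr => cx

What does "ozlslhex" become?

Each output is the input with this applied: keep one character in every 3, starting at position 3 (positions 3rd, 6th, 9th, ...).
"ozlslhex" → "lh".

lh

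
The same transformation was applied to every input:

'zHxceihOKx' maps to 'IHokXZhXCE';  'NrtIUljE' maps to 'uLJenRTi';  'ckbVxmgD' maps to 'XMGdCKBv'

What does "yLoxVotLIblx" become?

TliBLXYlOXvO

The transformation: flip the case of every letter, then swap the front and back halves of the string.
For "yLoxVotLIblx" the result is "TliBLXYlOXvO".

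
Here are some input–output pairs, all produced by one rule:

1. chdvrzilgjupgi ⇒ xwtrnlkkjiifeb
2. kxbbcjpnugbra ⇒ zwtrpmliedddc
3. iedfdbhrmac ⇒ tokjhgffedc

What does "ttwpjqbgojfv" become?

Rule — shift every letter 2 places forward in the alphabet (wrapping around), then sort the characters into reverse alphabetical order.
For "ttwpjqbgojfv", step one produces "vvyrlsdiqlhx"; step two turns that into "yxvvsrqllihd".
(Check on "kxbbcjpnugbra": → "mzddelrpwidtc" → "zwtrpmliedddc" ✓)

yxvvsrqllihd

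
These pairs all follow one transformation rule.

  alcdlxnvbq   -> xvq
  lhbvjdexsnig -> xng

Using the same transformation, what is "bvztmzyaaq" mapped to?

The pattern: keep every other character starting from the second (positions 2nd, 4th, 6th, ...), then keep only the last 3 characters.
"bvztmzyaaq" → "zaq".
(Check on "lhbvjdexsnig": → "hvdxng" → "xng" ✓)

zaq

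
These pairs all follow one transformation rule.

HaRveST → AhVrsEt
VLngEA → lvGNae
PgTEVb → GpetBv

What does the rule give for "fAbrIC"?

Looking at the pairs, the operation is to swap each adjacent pair of characters (1↔2, 3↔4, ...), then flip the case of every letter.
Working it through for "fAbrIC": intermediate "AfrbCI", final "aFRBci".

aFRBci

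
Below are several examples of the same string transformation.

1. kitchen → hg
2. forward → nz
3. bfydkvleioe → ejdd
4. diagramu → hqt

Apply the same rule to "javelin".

zk

In each case the input is transformed by: keep one character in every 3, starting at position 2 (positions 2nd, 5th, 8th, ...), then shift every letter 1 place backward in the alphabet (wrapping around).
Working it through for "javelin": intermediate "al", final "zk".
(Check on "kitchen": → "ih" → "hg" ✓)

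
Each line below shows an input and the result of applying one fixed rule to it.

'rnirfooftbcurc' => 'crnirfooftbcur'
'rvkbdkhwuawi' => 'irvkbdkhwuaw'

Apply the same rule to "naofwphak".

knaofwpha

Rule — move the last character to the front.
Applying that to "naofwphak" gives "knaofwpha".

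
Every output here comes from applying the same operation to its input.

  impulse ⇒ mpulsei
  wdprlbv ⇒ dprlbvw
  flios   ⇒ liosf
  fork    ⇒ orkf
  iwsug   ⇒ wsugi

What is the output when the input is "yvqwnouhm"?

Each output is the input with this applied: move the first character to the end.
Doing the same to "yvqwnouhm": "vqwnouhmy".

vqwnouhmy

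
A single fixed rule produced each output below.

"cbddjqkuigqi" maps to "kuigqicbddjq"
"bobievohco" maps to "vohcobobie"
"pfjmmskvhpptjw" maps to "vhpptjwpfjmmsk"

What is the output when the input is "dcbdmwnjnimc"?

njnimcdcbdmw

Rule — swap the front and back halves of the string.
Applying that to "dcbdmwnjnimc" gives "njnimcdcbdmw".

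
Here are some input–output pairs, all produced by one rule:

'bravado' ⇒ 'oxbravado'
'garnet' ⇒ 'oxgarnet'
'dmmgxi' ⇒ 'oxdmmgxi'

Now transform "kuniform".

oxkuniform

In each case the input is transformed by: prepend "ox".
Doing the same to "kuniform": "oxkuniform".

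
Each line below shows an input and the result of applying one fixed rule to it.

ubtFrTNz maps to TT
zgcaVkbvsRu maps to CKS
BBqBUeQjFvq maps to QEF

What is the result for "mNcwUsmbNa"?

Looking at the pairs, the operation is to keep one character in every 3, starting at position 3 (positions 3rd, 6th, 9th, ...), then convert every letter to uppercase.
On "mNcwUsmbNa": the first step gives "csN", and the second then gives "CSN".

CSN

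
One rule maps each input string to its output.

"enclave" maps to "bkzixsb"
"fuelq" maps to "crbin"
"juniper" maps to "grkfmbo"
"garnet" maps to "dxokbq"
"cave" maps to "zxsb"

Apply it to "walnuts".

txikrqp

The pattern: shift every letter 3 places backward in the alphabet (wrapping around).
"walnuts" → "txikrqp".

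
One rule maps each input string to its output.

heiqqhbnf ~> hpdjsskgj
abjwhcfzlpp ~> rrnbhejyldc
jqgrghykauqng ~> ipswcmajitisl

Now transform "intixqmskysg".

The rule is to shift every letter 2 places forward in the alphabet (wrapping around), then reverse the string.
Working it through for "intixqmskysg": intermediate "kpvkzsoumaui", final "iuamuoszkvpk".
(Check on "jqgrghykauqng": → "lsitijamcwspi" → "ipswcmajitisl" ✓)

iuamuoszkvpk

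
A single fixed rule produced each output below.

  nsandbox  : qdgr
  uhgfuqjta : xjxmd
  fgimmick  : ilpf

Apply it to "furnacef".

In each case the input is transformed by: keep every other character starting from the first (positions 1st, 3rd, 5th, ...), then shift every letter 3 places forward in the alphabet (wrapping around).
"furnacef" → "frae" → "iudh".

iudh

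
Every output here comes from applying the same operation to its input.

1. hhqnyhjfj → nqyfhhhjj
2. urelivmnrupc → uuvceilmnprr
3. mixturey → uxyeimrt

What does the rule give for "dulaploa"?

The transformation: sort the characters into alphabetical order, then move the last 3 characters to the front (rotate right by 3).
"dulaploa" → "aadllopu" → "opuaadll".

opuaadll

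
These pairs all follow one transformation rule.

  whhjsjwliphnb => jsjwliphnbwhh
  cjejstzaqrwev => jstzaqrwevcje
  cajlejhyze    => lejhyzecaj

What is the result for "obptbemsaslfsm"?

tbemsaslfsmobp

Rule — move the first 3 characters to the end (rotate left by 3).
For "obptbemsaslfsm" the result is "tbemsaslfsmobp".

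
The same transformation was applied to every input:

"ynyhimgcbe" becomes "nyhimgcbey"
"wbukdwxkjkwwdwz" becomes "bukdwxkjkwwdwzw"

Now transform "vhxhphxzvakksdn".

Looking at the pairs, the operation is to move the first character to the end.
Applying that to "vhxhphxzvakksdn" gives "hxhphxzvakksdnv".

hxhphxzvakksdnv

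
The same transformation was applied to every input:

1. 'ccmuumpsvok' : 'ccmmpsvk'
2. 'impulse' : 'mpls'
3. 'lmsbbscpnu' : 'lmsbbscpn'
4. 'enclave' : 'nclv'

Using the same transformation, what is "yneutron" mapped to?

yntrn

In each case the input is transformed by: remove every vowel.
Doing the same to "yneutron": "yntrn".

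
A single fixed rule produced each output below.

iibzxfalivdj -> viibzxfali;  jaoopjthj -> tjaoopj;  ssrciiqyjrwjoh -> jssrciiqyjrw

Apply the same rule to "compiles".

What's happening: delete the last 2 characters, then move the last character to the front.
On "compiles" that produces "lcompi".

lcompi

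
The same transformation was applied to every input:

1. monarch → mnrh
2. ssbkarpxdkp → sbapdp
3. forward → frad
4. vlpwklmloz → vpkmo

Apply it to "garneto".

The transformation: keep every other character starting from the first (positions 1st, 3rd, 5th, ...).
"garneto" → "greo".

greo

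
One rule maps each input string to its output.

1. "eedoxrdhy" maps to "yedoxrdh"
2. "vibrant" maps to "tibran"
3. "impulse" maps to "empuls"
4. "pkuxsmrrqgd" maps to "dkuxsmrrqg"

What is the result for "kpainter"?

Each output is the input with this applied: swap the first and last characters, then delete the last character.
On "kpainter": the first step gives "rpaintek", and the second then gives "rpainte".

rpainte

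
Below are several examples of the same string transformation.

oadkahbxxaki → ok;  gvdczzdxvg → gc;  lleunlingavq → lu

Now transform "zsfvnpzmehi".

zv

Rule — keep one character in every 3, starting at position 1 (positions 1st, 4th, 7th, ...), then keep only the first 2 characters.
Starting from "zsfvnpzmehi": after the first operation, "zvzh"; after the second, "zv".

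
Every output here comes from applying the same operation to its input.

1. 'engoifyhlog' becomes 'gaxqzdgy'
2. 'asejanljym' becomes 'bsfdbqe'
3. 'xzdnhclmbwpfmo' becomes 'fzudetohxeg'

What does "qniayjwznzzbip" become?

The rule is to shift every letter 8 places backward in the alphabet (wrapping around), then delete the first 3 characters.
Applying both steps to "qniayjwznzzbip": "ifasqborfrrtah", then "sqborfrrtah".

sqborfrrtah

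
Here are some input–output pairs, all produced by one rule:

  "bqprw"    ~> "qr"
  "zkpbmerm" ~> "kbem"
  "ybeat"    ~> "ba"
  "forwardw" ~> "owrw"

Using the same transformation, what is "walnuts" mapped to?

Each output is the input with this applied: keep every other character starting from the second (positions 2nd, 4th, 6th, ...).
On "walnuts" that produces "ant".

ant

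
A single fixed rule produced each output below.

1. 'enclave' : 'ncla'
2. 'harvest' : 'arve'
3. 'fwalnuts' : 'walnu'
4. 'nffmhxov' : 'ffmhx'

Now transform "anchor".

Each output is the input with this applied: move the first character to the end, then delete the last 3 characters.
"anchor" → "nchora" → "nch".

nch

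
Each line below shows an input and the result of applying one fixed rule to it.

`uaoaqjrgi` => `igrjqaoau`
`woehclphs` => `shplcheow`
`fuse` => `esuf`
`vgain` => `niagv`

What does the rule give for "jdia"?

The pattern: reverse the string.
So "jdia" becomes "aidj".

aidj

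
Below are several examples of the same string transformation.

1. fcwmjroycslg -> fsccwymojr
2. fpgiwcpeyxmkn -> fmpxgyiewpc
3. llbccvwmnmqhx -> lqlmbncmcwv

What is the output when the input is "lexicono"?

loecxi

The rule is to delete the last 2 characters, then take characters alternately from the front and the back (1st, last, 2nd, 2nd-last, ...).
Working it through for "lexicono": intermediate "lexico", final "loecxi".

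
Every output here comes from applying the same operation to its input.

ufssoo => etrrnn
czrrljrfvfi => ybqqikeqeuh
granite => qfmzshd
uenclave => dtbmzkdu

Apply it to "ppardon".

The rule is to shift every letter 1 place backward in the alphabet (wrapping around), then swap each adjacent pair of characters (1↔2, 3↔4, ...).
Applying both steps to "ppardon": "oozqcnm", then "ooqzncm".

ooqzncm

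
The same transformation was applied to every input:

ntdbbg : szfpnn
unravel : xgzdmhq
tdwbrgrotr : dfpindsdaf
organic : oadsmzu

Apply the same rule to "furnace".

The transformation: move the last character to the front, then shift every letter 12 places forward in the alphabet (wrapping around).
Working it through for "furnace": intermediate "efurnac", final "qrgdzmo".

qrgdzmo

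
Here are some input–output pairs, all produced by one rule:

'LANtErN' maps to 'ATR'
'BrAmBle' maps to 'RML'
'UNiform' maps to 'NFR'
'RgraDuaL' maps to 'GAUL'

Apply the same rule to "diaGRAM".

Rule — keep every other character starting from the second (positions 2nd, 4th, 6th, ...), then convert every letter to uppercase.
For "diaGRAM", step one produces "iGA"; step two turns that into "IGA".
(Check on "UNiform": → "Nfr" → "NFR" ✓)

IGA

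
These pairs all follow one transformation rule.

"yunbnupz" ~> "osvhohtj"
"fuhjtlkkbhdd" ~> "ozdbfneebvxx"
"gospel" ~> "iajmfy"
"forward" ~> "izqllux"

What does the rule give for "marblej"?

ugvlyfd

The pattern: shift every letter 6 places backward in the alphabet (wrapping around), then swap each adjacent pair of characters (1↔2, 3↔4, ...).
For "marblej", step one produces "gulvfyd"; step two turns that into "ugvlyfd".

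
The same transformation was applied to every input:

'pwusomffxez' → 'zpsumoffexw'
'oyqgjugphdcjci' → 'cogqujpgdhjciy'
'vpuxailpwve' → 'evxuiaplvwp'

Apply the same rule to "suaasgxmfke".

The rule is to swap each adjacent pair of characters (1↔2, 3↔4, ...), then swap the first and last characters.
For "suaasgxmfke" the result is "esaagsmxkfu".
(Check on "pwusomffxez": → "wpsumoffexz" → "zpsumoffexw" ✓)

esaagsmxkfu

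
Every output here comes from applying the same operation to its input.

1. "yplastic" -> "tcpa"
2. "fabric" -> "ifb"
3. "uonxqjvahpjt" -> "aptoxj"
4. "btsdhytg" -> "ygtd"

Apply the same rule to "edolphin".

What's happening: swap the front and back halves of the string, then keep every other character starting from the second (positions 2nd, 4th, 6th, ...).
Applying that to "edolphin" gives "hndl".

hndl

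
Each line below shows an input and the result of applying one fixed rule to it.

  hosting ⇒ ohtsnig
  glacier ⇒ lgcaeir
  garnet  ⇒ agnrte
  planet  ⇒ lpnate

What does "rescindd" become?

The transformation: swap each adjacent pair of characters (1↔2, 3↔4, ...).
For "rescindd" the result is "ercsnidd".

ercsnidd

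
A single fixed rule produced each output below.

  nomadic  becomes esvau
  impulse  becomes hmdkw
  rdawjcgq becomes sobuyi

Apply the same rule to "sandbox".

fvtgp

Looking at the pairs, the operation is to delete the first 2 characters, then shift every letter 8 places backward in the alphabet (wrapping around).
Starting from "sandbox": after the first operation, "ndbox"; after the second, "fvtgp".
(Check on "impulse": → "pulse" → "hmdkw" ✓)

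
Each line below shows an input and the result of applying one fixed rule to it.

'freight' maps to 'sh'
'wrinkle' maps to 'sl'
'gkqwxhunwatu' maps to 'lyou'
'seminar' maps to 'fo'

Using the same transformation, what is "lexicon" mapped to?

fd

Each output is the input with this applied: shift every letter 1 place forward in the alphabet (wrapping around), then keep one character in every 3, starting at position 2 (positions 2nd, 5th, 8th, ...).
On "lexicon": the first step gives "mfyjdpo", and the second then gives "fd".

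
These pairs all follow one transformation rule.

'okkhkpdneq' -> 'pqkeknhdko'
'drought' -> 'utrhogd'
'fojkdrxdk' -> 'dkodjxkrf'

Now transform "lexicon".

The transformation: take characters alternately from the front and the back (1st, last, 2nd, 2nd-last, ...), then swap the first and last characters.
On "lexicon": the first step gives "lneoxci", and the second then gives "ineoxcl".

ineoxcl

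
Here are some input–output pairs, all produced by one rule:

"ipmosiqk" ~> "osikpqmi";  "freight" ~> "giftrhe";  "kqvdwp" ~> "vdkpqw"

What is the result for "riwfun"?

wfrniu

In each case the input is transformed by: take characters alternately from the front and the back (1st, last, 2nd, 2nd-last, ...), then move the last 2 characters to the front (rotate right by 2).
Applying both steps to "riwfun": "rniuwf", then "wfrniu".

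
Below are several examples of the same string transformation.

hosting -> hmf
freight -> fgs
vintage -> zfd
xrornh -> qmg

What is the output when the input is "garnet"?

The pattern: shift every letter 1 place backward in the alphabet (wrapping around), then keep only the last 3 characters.
On "garnet": the first step gives "fzqmds", and the second then gives "mds".

mds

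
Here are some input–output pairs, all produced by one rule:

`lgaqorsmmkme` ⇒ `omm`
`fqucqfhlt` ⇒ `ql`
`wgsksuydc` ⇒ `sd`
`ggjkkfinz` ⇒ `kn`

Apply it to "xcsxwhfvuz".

wv

The rule is to delete the first 2 characters, then keep one character in every 3, starting at position 3 (positions 3rd, 6th, 9th, ...).
On "xcsxwhfvuz": the first step gives "sxwhfvuz", and the second then gives "wv".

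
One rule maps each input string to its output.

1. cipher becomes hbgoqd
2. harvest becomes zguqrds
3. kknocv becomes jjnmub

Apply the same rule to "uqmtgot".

The rule is to swap each adjacent pair of characters (1↔2, 3↔4, ...), then shift every letter 1 place backward in the alphabet (wrapping around).
Starting from "uqmtgot": after the first operation, "qutmogt"; after the second, "ptslnfs".
(Check on "harvest": → "ahvrset" → "zguqrds" ✓)

ptslnfs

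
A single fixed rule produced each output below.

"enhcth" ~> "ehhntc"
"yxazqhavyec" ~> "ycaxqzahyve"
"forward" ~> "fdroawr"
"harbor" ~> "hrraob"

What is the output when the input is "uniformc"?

ucinofmr

Each output is the input with this applied: move the last character to the front, then swap each adjacent pair of characters (1↔2, 3↔4, ...).
Working it through for "uniformc": intermediate "cuniform", final "ucinofmr".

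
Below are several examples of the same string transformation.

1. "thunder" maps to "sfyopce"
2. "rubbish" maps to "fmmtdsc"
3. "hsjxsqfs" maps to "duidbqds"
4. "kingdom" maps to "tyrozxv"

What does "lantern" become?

Looking at the pairs, the operation is to move the first character to the end, then shift every letter 11 places forward in the alphabet (wrapping around).
Doing the same to "lantern": "lyepcyw".

lyepcyw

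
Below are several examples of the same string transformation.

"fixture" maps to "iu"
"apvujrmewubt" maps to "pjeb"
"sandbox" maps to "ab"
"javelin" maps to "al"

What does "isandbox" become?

sdx

In each case the input is transformed by: keep one character in every 3, starting at position 2 (positions 2nd, 5th, 8th, ...).
Applying that to "isandbox" gives "sdx".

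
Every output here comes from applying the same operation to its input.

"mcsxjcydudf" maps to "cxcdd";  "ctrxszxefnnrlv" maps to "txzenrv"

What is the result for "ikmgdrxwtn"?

The pattern: keep every other character starting from the second (positions 2nd, 4th, 6th, ...).
"ikmgdrxwtn" → "kgrwn".

kgrwn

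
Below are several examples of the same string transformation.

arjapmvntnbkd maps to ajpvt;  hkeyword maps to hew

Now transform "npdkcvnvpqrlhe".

The rule is to delete the last 3 characters, then keep every other character starting from the first (positions 1st, 3rd, 5th, ...).
"npdkcvnvpqrlhe" → "npdkcvnvpqr" → "ndcnpr".

ndcnpr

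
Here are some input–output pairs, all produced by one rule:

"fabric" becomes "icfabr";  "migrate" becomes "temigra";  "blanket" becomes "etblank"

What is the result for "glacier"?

erglaci

Looking at the pairs, the operation is to move the last 2 characters to the front (rotate right by 2).
On "glacier" that produces "erglaci".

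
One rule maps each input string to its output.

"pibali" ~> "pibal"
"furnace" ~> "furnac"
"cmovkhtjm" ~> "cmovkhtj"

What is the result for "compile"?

Looking at the pairs, the operation is to delete the last character.
"compile" → "compil".

compil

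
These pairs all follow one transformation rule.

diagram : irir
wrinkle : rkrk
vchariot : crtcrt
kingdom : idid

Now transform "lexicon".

Rule — keep one character in every 3, starting at position 2 (positions 2nd, 5th, 8th, ...), then write the whole string twice.
Applying that to "lexicon" gives "ecec".

ecec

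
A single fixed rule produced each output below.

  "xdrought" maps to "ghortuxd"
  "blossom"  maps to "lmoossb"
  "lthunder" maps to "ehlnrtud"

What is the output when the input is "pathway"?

ahptwya

Each output is the input with this applied: sort the characters into alphabetical order, then move the first character to the end.
Working it through for "pathway": intermediate "aahptwy", final "ahptwya".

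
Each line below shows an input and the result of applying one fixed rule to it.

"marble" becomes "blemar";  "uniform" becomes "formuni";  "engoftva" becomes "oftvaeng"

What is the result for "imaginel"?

In each case the input is transformed by: move the first 3 characters to the end (rotate left by 3).
For "imaginel" the result is "ginelima".

ginelima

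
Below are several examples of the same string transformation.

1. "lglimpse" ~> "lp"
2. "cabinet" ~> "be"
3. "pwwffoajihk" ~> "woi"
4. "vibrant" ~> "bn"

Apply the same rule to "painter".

The rule is to keep one character in every 3, starting at position 3 (positions 3rd, 6th, 9th, ...).
For "painter" the result is "ie".

ie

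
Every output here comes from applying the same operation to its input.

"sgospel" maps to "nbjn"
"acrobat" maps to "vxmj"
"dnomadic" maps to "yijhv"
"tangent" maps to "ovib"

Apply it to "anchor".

vix

What's happening: shift every letter 5 places backward in the alphabet (wrapping around), then delete the last 3 characters.
Applying both steps to "anchor": "vixcjm", then "vix".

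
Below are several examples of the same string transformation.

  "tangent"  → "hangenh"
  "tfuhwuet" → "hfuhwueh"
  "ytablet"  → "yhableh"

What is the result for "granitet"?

Each output is the input with this applied: replace every "t" with "h".
For "granitet" the result is "graniheh".

graniheh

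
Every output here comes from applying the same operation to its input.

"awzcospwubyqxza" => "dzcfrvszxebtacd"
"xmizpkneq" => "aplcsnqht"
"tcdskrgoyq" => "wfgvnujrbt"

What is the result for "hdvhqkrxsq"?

The rule is to shift every letter 3 places forward in the alphabet (wrapping around).
Applying that to "hdvhqkrxsq" gives "kgyktnuavt".

kgyktnuavt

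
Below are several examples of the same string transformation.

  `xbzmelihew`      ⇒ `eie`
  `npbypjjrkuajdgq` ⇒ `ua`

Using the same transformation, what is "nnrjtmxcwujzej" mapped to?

Each output is the input with this applied: keep only the vowels.
On "nnrjtmxcwujzej" that produces "ue".

ue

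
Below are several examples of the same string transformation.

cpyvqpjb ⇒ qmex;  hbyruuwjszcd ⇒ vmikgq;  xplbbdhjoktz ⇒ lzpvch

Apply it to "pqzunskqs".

The rule is to shift every letter 12 places backward in the alphabet (wrapping around), then keep every other character starting from the first (positions 1st, 3rd, 5th, ...).
Applying both steps to "pqzunskqs": "denibgyeg", then "dnbyg".

dnbyg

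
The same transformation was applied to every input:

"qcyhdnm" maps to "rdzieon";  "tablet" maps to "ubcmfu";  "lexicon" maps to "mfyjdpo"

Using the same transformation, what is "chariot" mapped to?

Each output is the input with this applied: shift every letter 1 place forward in the alphabet (wrapping around).
So "chariot" becomes "dibsjpu".

dibsjpu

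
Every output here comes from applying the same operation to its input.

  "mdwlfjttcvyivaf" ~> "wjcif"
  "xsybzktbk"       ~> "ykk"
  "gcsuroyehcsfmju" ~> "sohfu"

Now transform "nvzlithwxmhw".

In each case the input is transformed by: keep one character in every 3, starting at position 3 (positions 3rd, 6th, 9th, ...).
"nvzlithwxmhw" → "ztxw".

ztxw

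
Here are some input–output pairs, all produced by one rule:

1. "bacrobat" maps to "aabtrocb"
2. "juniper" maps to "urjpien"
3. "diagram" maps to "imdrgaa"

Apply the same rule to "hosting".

Each output is the input with this applied: swap each adjacent pair of characters (1↔2, 3↔4, ...), then take characters alternately from the front and the back (1st, last, 2nd, 2nd-last, ...).
Working it through for "hosting": intermediate "ohtsnig", final "oghitns".

oghitns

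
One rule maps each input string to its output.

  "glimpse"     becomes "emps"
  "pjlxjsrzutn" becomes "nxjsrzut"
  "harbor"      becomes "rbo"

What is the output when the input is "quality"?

ylit

The pattern: delete the first 3 characters, then move the last character to the front.
Applying that to "quality" gives "ylit".
(Check on "pjlxjsrzutn": → "xjsrzutn" → "nxjsrzut" ✓)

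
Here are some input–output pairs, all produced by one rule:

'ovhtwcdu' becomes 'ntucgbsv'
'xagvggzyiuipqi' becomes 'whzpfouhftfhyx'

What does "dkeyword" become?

ccjqdnxv

Looking at the pairs, the operation is to shift every letter 1 place backward in the alphabet (wrapping around), then take characters alternately from the front and the back (1st, last, 2nd, 2nd-last, ...).
Applying both steps to "dkeyword": "cjdxvnqc", then "ccjqdnxv".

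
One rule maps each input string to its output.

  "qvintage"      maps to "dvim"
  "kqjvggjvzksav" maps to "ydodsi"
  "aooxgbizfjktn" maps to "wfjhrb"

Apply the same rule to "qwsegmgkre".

emusm

The rule is to shift every letter 8 places forward in the alphabet (wrapping around), then keep every other character starting from the second (positions 2nd, 4th, 6th, ...).
"qwsegmgkre" → "emusm".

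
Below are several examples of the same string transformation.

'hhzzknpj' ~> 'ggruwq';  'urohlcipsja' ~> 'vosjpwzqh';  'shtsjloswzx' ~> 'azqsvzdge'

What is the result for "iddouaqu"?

The transformation: delete the first 2 characters, then shift every letter 7 places forward in the alphabet (wrapping around).
Starting from "iddouaqu": after the first operation, "douaqu"; after the second, "kvbhxb".

kvbhxb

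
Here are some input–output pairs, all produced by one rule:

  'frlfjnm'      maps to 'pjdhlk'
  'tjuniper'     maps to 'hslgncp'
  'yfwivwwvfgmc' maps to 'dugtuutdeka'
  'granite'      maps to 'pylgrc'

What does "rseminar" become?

qckglyp

Looking at the pairs, the operation is to shift every letter 2 places backward in the alphabet (wrapping around), then delete the first character.
Applying both steps to "rseminar": "pqckglyp", then "qckglyp".
(Check on "tjuniper": → "rhslgncp" → "hslgncp" ✓)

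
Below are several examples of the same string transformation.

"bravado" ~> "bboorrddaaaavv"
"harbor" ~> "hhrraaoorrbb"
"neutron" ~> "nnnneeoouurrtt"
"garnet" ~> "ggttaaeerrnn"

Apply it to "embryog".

Rule — take characters alternately from the front and the back (1st, last, 2nd, 2nd-last, ...), then double every character.
Applying both steps to "embryog": "egmobyr", then "eeggmmoobbyyrr".

eeggmmoobbyyrr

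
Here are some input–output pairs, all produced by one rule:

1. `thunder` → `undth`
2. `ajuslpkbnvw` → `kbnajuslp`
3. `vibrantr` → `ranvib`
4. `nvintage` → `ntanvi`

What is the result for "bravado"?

avabr

In each case the input is transformed by: delete the last 2 characters, then move the last 3 characters to the front (rotate right by 3).
For "bravado" the result is "avabr".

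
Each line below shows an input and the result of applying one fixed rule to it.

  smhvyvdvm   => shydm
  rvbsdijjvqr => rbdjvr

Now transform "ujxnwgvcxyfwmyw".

uxwvxfmw

The transformation: keep every other character starting from the first (positions 1st, 3rd, 5th, ...).
For "ujxnwgvcxyfwmyw" the result is "uxwvxfmw".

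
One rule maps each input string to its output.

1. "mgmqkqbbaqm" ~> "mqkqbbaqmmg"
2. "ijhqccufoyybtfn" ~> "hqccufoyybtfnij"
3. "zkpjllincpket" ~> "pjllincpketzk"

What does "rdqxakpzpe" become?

In each case the input is transformed by: move the first 2 characters to the end (rotate left by 2).
Applying that to "rdqxakpzpe" gives "qxakpzperd".

qxakpzperd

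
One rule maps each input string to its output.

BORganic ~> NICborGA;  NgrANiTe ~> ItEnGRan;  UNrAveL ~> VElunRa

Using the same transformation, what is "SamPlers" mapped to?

ERSsAMpL

The pattern: flip the case of every letter, then move the last 3 characters to the front (rotate right by 3).
On "SamPlers" that produces "ERSsAMpL".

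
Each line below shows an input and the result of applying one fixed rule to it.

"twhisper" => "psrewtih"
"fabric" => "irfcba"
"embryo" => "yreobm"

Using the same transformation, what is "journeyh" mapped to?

The transformation: swap the front and back halves of the string, then swap each adjacent pair of characters (1↔2, 3↔4, ...).
On "journeyh": the first step gives "neyhjour", and the second then gives "enhyojru".

enhyojru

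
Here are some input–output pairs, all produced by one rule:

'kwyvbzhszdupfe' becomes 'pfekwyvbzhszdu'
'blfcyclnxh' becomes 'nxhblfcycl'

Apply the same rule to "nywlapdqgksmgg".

mggnywlapdqgks

The transformation: move the last 3 characters to the front (rotate right by 3).
On "nywlapdqgksmgg" that produces "mggnywlapdqgks".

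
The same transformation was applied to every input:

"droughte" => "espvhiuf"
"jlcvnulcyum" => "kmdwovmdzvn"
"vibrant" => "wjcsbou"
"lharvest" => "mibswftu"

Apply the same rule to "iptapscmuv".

Rule — shift every letter 1 place forward in the alphabet (wrapping around).
On "iptapscmuv" that produces "jqubqtdnvw".

jqubqtdnvw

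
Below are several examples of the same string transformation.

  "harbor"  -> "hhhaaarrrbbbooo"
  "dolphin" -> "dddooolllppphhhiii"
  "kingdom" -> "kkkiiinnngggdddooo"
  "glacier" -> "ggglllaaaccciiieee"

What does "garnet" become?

gggaaarrrnnneee

Each output is the input with this applied: repeat every character 3 times, then delete the last 3 characters.
On "garnet": the first step gives "gggaaarrrnnneeettt", and the second then gives "gggaaarrrnnneee".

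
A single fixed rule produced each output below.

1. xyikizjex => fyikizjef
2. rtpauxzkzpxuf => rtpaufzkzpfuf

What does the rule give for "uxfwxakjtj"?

uffwfakjtj

The transformation: replace every "x" with "f".
Applying that to "uxfwxakjtj" gives "uffwfakjtj".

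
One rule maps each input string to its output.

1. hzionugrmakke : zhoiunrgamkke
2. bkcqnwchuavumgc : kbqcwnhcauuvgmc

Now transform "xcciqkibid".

Rule — swap each adjacent pair of characters (1↔2, 3↔4, ...).
Applying that to "xcciqkibid" gives "cxickqbidi".

cxickqbidi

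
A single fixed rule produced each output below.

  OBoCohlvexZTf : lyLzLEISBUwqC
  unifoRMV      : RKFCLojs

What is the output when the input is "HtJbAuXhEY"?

The transformation: shift every letter 3 places backward in the alphabet (wrapping around), then flip the case of every letter.
For "HtJbAuXhEY", step one produces "EqGyXrUeBV"; step two turns that into "eQgYxRuEbv".

eQgYxRuEbv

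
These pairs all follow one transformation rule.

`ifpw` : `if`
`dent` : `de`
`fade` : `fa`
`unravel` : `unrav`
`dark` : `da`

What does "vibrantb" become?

vibran

The transformation: delete the last 2 characters.
Applying that to "vibrantb" gives "vibran".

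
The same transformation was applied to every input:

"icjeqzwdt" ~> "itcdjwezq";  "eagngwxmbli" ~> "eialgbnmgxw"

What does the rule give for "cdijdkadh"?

The transformation: take characters alternately from the front and the back (1st, last, 2nd, 2nd-last, ...).
Doing the same to "cdijdkadh": "chddiajkd".

chddiajkd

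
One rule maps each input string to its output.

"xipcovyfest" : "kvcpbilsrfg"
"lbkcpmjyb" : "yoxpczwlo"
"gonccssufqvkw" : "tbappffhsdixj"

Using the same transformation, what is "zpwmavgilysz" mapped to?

mcjznitvylfm

The transformation: shift every letter 13 places forward in the alphabet (wrapping around) — i.e. ROT13.
So "zpwmavgilysz" becomes "mcjznitvylfm".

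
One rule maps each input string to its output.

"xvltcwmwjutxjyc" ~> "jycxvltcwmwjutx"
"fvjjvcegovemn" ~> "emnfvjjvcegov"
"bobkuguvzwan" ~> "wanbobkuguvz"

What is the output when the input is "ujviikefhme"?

hmeujviikef

The pattern: move the last 3 characters to the front (rotate right by 3).
"ujviikefhme" → "hmeujviikef".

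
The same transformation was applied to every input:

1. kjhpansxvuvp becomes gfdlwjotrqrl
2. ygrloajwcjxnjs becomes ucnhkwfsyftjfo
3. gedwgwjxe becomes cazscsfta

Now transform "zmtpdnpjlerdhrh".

viplzjlfhanzdnd

What's happening: shift every letter 4 places backward in the alphabet (wrapping around).
On "zmtpdnpjlerdhrh" that produces "viplzjlfhanzdnd".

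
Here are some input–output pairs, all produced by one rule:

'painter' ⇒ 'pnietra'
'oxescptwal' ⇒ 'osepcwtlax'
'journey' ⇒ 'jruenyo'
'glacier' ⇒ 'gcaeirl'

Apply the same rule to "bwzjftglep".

bjztflgpew

Each output is the input with this applied: swap each adjacent pair of characters (1↔2, 3↔4, ...), then move the first character to the end.
"bwzjftglep" → "wbjztflgpe" → "bjztflgpew".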